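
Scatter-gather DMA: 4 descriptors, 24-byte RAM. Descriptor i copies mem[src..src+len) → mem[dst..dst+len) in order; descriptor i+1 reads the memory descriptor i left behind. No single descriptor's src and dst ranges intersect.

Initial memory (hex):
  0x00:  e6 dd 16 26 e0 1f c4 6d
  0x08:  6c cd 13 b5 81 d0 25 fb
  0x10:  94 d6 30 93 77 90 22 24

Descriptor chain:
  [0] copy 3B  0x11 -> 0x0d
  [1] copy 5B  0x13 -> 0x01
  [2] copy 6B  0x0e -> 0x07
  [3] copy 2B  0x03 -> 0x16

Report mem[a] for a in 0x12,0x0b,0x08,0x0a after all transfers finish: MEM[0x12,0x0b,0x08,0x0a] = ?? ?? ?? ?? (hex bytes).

MEM[0x12,0x0b,0x08,0x0a] = 30 30 93 d6

  after D0: wrote 3B at 0x0d = d63093
  after D1: wrote 5B at 0x01 = 9377902224
  after D2: wrote 6B at 0x07 = 309394d63093
  after D3: wrote 2B at 0x16 = 9022
query mem[0x12]=0x30, mem[0x0b]=0x30, mem[0x08]=0x93, mem[0x0a]=0xd6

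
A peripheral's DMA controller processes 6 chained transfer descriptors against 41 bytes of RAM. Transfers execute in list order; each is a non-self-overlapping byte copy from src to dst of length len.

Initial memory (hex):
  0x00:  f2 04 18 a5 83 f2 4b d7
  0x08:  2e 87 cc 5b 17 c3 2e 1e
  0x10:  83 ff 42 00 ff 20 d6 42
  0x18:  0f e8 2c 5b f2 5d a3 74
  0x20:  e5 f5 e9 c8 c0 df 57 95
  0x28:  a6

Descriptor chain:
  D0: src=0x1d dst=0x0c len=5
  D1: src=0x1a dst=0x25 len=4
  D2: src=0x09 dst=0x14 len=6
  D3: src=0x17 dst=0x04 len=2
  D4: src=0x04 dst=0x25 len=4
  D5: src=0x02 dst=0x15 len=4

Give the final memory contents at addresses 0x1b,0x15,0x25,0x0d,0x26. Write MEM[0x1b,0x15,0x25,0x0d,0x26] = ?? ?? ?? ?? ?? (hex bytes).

MEM[0x1b,0x15,0x25,0x0d,0x26] = 5b 18 5d a3 a3

#0 dst[0x0c+5] := {0x5d,0xa3,0x74,0xe5,0xf5}
#1 dst[0x25+4] := {0x2c,0x5b,0xf2,0x5d}
#2 dst[0x14+6] := {0x87,0xcc,0x5b,0x5d,0xa3,0x74}
#3 dst[0x04+2] := {0x5d,0xa3}
#4 dst[0x25+4] := {0x5d,0xa3,0x4b,0xd7}
#5 dst[0x15+4] := {0x18,0xa5,0x5d,0xa3}
query mem[0x1b]=0x5b, mem[0x15]=0x18, mem[0x25]=0x5d, mem[0x0d]=0xa3, mem[0x26]=0xa3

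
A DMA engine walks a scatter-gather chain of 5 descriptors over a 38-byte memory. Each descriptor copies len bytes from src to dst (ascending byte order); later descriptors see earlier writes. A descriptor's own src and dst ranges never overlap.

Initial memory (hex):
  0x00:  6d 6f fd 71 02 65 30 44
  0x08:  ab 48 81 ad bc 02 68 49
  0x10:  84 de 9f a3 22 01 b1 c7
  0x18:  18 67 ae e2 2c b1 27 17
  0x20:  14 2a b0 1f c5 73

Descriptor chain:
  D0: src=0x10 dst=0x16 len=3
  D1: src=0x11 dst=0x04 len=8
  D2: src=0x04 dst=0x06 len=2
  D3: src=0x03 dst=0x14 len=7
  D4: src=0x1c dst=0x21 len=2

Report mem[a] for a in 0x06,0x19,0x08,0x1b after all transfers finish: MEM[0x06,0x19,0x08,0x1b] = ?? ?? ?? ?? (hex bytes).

D0: mem[0x16..0x18] <- [84 de 9f]
D1: mem[0x04..0x0b] <- [de 9f a3 22 01 84 de 9f]
D2: mem[0x06..0x07] <- [de 9f]
D3: mem[0x14..0x1a] <- [71 de 9f de 9f 01 84]
D4: mem[0x21..0x22] <- [2c b1]
query mem[0x06]=0xde, mem[0x19]=0x01, mem[0x08]=0x01, mem[0x1b]=0xe2

MEM[0x06,0x19,0x08,0x1b] = de 01 01 e2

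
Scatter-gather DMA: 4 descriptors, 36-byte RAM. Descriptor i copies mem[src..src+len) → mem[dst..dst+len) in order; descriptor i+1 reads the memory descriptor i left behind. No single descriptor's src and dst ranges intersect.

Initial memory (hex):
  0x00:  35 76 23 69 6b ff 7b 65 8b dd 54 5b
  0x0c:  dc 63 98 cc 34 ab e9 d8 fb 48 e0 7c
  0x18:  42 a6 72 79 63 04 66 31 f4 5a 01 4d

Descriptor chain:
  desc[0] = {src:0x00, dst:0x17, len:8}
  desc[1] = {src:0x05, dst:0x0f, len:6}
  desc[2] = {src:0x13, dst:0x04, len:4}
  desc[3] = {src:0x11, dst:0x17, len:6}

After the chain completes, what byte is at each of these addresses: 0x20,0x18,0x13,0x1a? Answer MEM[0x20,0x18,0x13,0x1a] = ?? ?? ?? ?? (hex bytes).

[0] 0x00->0x17 len=8 : 35 76 23 69 6b ff 7b 65
[1] 0x05->0x0f len=6 : ff 7b 65 8b dd 54
[2] 0x13->0x04 len=4 : dd 54 48 e0
[3] 0x11->0x17 len=6 : 65 8b dd 54 48 e0
query mem[0x20]=0xf4, mem[0x18]=0x8b, mem[0x13]=0xdd, mem[0x1a]=0x54

MEM[0x20,0x18,0x13,0x1a] = f4 8b dd 54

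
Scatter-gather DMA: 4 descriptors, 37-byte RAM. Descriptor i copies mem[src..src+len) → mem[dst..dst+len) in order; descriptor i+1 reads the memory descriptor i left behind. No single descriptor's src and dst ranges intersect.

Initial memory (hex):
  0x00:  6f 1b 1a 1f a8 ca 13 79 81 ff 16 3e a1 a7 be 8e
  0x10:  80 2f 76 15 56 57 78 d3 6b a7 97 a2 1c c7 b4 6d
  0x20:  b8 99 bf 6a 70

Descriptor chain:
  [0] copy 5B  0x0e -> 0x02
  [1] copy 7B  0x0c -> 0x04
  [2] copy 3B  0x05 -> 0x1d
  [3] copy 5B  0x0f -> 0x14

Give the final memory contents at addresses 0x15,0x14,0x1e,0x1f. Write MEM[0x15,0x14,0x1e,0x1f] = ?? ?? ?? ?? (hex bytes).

MEM[0x15,0x14,0x1e,0x1f] = 80 8e be 8e

  after D0: wrote 5B at 0x02 = be8e802f76
  after D1: wrote 7B at 0x04 = a1a7be8e802f76
  after D2: wrote 3B at 0x1d = a7be8e
  after D3: wrote 5B at 0x14 = 8e802f7615
query mem[0x15]=0x80, mem[0x14]=0x8e, mem[0x1e]=0xbe, mem[0x1f]=0x8e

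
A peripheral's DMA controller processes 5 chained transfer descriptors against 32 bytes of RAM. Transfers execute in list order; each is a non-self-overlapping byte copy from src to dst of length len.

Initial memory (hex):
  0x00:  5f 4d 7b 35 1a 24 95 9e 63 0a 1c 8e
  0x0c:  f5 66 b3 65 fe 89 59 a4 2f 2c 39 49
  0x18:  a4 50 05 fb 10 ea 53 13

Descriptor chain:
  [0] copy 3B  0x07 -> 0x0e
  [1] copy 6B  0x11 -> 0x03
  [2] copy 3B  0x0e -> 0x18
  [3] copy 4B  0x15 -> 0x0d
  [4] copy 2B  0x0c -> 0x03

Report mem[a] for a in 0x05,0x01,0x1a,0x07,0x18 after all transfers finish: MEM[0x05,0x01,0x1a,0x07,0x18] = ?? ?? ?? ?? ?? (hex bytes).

D0: mem[0x0e..0x10] <- [9e 63 0a]
D1: mem[0x03..0x08] <- [89 59 a4 2f 2c 39]
D2: mem[0x18..0x1a] <- [9e 63 0a]
D3: mem[0x0d..0x10] <- [2c 39 49 9e]
D4: mem[0x03..0x04] <- [f5 2c]
query mem[0x05]=0xa4, mem[0x01]=0x4d, mem[0x1a]=0x0a, mem[0x07]=0x2c, mem[0x18]=0x9e

MEM[0x05,0x01,0x1a,0x07,0x18] = a4 4d 0a 2c 9e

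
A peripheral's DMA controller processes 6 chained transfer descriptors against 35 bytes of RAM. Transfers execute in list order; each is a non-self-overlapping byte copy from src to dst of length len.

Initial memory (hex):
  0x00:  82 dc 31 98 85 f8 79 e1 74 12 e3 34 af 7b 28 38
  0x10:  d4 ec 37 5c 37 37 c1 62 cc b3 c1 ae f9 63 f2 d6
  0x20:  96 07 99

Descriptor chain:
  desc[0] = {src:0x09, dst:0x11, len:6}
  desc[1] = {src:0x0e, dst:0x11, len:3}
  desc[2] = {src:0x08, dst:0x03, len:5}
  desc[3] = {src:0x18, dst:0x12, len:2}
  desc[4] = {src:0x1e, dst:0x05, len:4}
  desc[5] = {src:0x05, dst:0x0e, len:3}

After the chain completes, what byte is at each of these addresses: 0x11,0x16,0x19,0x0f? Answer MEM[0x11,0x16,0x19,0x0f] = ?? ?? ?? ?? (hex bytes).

MEM[0x11,0x16,0x19,0x0f] = 28 28 b3 d6

#0 dst[0x11+6] := {0x12,0xe3,0x34,0xaf,0x7b,0x28}
#1 dst[0x11+3] := {0x28,0x38,0xd4}
#2 dst[0x03+5] := {0x74,0x12,0xe3,0x34,0xaf}
#3 dst[0x12+2] := {0xcc,0xb3}
#4 dst[0x05+4] := {0xf2,0xd6,0x96,0x07}
#5 dst[0x0e+3] := {0xf2,0xd6,0x96}
query mem[0x11]=0x28, mem[0x16]=0x28, mem[0x19]=0xb3, mem[0x0f]=0xd6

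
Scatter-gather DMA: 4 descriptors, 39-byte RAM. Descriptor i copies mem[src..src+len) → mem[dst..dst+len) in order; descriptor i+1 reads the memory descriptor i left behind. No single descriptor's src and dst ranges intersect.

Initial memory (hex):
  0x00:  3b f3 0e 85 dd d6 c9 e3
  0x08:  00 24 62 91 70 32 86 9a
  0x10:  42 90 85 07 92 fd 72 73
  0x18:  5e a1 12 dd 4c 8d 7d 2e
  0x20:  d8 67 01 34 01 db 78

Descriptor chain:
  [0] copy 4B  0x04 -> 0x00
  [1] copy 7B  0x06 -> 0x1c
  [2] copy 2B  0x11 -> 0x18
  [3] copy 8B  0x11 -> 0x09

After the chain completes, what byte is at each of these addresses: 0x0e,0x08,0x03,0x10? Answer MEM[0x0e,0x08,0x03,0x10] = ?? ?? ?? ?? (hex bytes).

MEM[0x0e,0x08,0x03,0x10] = 72 00 e3 90

  after D0: wrote 4B at 0x00 = ddd6c9e3
  after D1: wrote 7B at 0x1c = c9e30024629170
  after D2: wrote 2B at 0x18 = 9085
  after D3: wrote 8B at 0x09 = 90850792fd727390
query mem[0x0e]=0x72, mem[0x08]=0x00, mem[0x03]=0xe3, mem[0x10]=0x90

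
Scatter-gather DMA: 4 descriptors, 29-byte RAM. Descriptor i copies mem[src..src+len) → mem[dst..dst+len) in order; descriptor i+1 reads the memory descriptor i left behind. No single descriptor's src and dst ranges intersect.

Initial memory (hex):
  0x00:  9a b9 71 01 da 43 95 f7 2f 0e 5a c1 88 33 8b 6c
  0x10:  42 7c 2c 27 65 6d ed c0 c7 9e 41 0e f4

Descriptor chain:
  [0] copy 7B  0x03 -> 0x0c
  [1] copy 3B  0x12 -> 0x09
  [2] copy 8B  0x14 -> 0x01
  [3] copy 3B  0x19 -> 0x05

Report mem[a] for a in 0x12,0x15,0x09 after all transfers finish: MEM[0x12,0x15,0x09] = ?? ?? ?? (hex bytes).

D0: mem[0x0c..0x12] <- [01 da 43 95 f7 2f 0e]
D1: mem[0x09..0x0b] <- [0e 27 65]
D2: mem[0x01..0x08] <- [65 6d ed c0 c7 9e 41 0e]
D3: mem[0x05..0x07] <- [9e 41 0e]
query mem[0x12]=0x0e, mem[0x15]=0x6d, mem[0x09]=0x0e

MEM[0x12,0x15,0x09] = 0e 6d 0e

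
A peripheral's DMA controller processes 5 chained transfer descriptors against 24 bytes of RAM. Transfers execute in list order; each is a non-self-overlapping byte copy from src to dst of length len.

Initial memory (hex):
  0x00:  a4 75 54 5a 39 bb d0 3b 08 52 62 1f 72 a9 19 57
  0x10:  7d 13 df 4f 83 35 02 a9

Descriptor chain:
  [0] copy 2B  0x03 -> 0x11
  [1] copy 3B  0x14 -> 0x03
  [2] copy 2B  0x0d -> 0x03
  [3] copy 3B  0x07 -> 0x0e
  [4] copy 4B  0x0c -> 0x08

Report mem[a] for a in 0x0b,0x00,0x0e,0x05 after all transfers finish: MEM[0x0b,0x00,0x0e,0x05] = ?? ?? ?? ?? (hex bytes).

D0: mem[0x11..0x12] <- [5a 39]
D1: mem[0x03..0x05] <- [83 35 02]
D2: mem[0x03..0x04] <- [a9 19]
D3: mem[0x0e..0x10] <- [3b 08 52]
D4: mem[0x08..0x0b] <- [72 a9 3b 08]
query mem[0x0b]=0x08, mem[0x00]=0xa4, mem[0x0e]=0x3b, mem[0x05]=0x02

MEM[0x0b,0x00,0x0e,0x05] = 08 a4 3b 02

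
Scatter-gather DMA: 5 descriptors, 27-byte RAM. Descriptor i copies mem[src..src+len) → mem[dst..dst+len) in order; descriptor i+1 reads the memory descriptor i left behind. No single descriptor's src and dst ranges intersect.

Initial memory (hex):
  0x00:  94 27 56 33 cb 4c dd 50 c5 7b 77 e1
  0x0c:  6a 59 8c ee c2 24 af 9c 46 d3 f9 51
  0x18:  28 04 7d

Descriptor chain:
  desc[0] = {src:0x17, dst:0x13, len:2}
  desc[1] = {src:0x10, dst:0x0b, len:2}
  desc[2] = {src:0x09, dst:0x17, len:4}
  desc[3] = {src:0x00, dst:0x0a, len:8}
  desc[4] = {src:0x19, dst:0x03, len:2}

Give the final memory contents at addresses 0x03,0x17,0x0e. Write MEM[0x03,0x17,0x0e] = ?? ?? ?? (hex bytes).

[0] 0x17->0x13 len=2 : 51 28
[1] 0x10->0x0b len=2 : c2 24
[2] 0x09->0x17 len=4 : 7b 77 c2 24
[3] 0x00->0x0a len=8 : 94 27 56 33 cb 4c dd 50
[4] 0x19->0x03 len=2 : c2 24
query mem[0x03]=0xc2, mem[0x17]=0x7b, mem[0x0e]=0xcb

MEM[0x03,0x17,0x0e] = c2 7b cb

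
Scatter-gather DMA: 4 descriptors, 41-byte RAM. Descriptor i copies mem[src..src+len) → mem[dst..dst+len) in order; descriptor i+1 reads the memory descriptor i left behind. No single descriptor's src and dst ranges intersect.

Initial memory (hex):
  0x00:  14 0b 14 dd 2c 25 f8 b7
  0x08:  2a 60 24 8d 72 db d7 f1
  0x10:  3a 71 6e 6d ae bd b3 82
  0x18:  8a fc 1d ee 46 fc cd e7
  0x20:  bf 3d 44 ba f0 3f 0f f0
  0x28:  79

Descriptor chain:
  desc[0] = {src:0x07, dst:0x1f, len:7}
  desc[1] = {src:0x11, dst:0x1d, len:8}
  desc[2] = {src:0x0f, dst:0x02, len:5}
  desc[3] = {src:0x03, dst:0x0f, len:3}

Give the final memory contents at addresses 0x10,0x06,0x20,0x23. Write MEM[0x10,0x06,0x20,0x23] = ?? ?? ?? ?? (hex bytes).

MEM[0x10,0x06,0x20,0x23] = 71 6d ae 82

  after D0: wrote 7B at 0x1f = b72a60248d72db
  after D1: wrote 8B at 0x1d = 716e6daebdb3828a
  after D2: wrote 5B at 0x02 = f13a716e6d
  after D3: wrote 3B at 0x0f = 3a716e
query mem[0x10]=0x71, mem[0x06]=0x6d, mem[0x20]=0xae, mem[0x23]=0x82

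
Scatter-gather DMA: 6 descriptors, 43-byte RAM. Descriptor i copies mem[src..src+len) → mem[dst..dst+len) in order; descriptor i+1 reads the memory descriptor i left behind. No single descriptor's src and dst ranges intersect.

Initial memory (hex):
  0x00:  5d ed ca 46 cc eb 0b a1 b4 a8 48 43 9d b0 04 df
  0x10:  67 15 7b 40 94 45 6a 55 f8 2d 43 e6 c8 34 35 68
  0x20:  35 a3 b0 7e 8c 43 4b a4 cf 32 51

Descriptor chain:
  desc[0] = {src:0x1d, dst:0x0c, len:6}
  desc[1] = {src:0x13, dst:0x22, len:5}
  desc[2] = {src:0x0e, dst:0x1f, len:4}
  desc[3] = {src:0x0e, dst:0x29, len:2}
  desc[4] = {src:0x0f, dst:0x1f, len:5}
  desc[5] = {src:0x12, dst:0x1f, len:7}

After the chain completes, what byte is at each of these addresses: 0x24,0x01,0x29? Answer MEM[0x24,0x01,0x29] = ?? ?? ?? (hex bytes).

MEM[0x24,0x01,0x29] = 55 ed 68

D0: mem[0x0c..0x11] <- [34 35 68 35 a3 b0]
D1: mem[0x22..0x26] <- [40 94 45 6a 55]
D2: mem[0x1f..0x22] <- [68 35 a3 b0]
D3: mem[0x29..0x2a] <- [68 35]
D4: mem[0x1f..0x23] <- [35 a3 b0 7b 40]
D5: mem[0x1f..0x25] <- [7b 40 94 45 6a 55 f8]
query mem[0x24]=0x55, mem[0x01]=0xed, mem[0x29]=0x68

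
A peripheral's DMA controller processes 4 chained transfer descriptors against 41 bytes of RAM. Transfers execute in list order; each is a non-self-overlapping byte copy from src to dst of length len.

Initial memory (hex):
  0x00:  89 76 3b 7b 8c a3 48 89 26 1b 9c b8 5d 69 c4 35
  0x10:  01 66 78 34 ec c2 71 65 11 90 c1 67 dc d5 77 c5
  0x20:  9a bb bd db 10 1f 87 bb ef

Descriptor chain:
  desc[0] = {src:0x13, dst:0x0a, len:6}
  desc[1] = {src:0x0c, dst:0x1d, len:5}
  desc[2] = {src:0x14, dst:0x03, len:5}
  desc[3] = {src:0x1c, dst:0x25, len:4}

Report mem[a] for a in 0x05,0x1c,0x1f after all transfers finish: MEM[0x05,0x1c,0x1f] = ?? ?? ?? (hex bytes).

MEM[0x05,0x1c,0x1f] = 71 dc 65

  after D0: wrote 6B at 0x0a = 34ecc2716511
  after D1: wrote 5B at 0x1d = c271651101
  after D2: wrote 5B at 0x03 = ecc2716511
  after D3: wrote 4B at 0x25 = dcc27165
query mem[0x05]=0x71, mem[0x1c]=0xdc, mem[0x1f]=0x65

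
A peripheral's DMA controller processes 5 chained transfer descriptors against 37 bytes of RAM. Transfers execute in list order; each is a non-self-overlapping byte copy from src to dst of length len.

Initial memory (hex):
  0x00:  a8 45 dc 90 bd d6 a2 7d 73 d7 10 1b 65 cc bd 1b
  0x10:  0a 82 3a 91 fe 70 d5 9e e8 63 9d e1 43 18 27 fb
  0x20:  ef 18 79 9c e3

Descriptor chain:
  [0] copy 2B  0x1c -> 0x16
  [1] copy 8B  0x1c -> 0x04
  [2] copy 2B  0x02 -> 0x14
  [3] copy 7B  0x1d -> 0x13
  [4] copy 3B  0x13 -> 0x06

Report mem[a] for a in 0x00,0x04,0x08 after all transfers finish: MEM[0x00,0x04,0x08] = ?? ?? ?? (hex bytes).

#0 dst[0x16+2] := {0x43,0x18}
#1 dst[0x04+8] := {0x43,0x18,0x27,0xfb,0xef,0x18,0x79,0x9c}
#2 dst[0x14+2] := {0xdc,0x90}
#3 dst[0x13+7] := {0x18,0x27,0xfb,0xef,0x18,0x79,0x9c}
#4 dst[0x06+3] := {0x18,0x27,0xfb}
query mem[0x00]=0xa8, mem[0x04]=0x43, mem[0x08]=0xfb

MEM[0x00,0x04,0x08] = a8 43 fb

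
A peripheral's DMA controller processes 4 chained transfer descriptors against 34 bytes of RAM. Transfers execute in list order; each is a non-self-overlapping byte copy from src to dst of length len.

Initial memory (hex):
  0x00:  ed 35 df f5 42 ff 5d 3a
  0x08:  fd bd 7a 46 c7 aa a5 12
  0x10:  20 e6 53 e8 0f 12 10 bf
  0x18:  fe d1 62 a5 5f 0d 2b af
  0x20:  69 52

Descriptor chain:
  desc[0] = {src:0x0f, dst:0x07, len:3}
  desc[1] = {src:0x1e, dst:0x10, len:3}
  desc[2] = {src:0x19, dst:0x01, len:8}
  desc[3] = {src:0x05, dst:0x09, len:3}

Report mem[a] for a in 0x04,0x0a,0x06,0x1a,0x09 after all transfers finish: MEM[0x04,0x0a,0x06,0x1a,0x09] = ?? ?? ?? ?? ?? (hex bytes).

MEM[0x04,0x0a,0x06,0x1a,0x09] = 5f 2b 2b 62 0d

#0 dst[0x07+3] := {0x12,0x20,0xe6}
#1 dst[0x10+3] := {0x2b,0xaf,0x69}
#2 dst[0x01+8] := {0xd1,0x62,0xa5,0x5f,0x0d,0x2b,0xaf,0x69}
#3 dst[0x09+3] := {0x0d,0x2b,0xaf}
query mem[0x04]=0x5f, mem[0x0a]=0x2b, mem[0x06]=0x2b, mem[0x1a]=0x62, mem[0x09]=0x0d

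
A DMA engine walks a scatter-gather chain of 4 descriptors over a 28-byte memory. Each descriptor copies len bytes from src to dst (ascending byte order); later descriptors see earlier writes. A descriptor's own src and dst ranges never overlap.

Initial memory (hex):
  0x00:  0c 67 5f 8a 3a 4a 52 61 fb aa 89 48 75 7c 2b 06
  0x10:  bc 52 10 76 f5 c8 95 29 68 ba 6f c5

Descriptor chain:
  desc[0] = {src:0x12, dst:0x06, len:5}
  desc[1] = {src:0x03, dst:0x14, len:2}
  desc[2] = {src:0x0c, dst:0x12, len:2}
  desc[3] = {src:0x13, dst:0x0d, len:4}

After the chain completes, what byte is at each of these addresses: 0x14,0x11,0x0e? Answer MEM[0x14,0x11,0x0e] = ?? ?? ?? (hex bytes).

MEM[0x14,0x11,0x0e] = 8a 52 8a

D0: mem[0x06..0x0a] <- [10 76 f5 c8 95]
D1: mem[0x14..0x15] <- [8a 3a]
D2: mem[0x12..0x13] <- [75 7c]
D3: mem[0x0d..0x10] <- [7c 8a 3a 95]
query mem[0x14]=0x8a, mem[0x11]=0x52, mem[0x0e]=0x8a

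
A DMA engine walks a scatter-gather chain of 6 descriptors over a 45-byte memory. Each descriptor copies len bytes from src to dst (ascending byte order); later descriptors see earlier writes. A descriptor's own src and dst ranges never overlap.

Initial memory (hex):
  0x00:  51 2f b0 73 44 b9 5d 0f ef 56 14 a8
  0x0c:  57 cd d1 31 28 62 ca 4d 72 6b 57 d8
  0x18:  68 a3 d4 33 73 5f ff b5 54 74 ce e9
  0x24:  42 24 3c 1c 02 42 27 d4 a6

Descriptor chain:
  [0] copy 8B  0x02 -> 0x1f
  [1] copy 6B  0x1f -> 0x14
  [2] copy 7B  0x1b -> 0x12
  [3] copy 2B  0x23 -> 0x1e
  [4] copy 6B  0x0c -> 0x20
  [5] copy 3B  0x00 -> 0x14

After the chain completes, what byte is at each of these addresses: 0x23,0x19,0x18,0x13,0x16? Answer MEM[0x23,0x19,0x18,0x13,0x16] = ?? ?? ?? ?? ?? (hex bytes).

#0 dst[0x1f+8] := {0xb0,0x73,0x44,0xb9,0x5d,0x0f,0xef,0x56}
#1 dst[0x14+6] := {0xb0,0x73,0x44,0xb9,0x5d,0x0f}
#2 dst[0x12+7] := {0x33,0x73,0x5f,0xff,0xb0,0x73,0x44}
#3 dst[0x1e+2] := {0x5d,0x0f}
#4 dst[0x20+6] := {0x57,0xcd,0xd1,0x31,0x28,0x62}
#5 dst[0x14+3] := {0x51,0x2f,0xb0}
query mem[0x23]=0x31, mem[0x19]=0x0f, mem[0x18]=0x44, mem[0x13]=0x73, mem[0x16]=0xb0

MEM[0x23,0x19,0x18,0x13,0x16] = 31 0f 44 73 b0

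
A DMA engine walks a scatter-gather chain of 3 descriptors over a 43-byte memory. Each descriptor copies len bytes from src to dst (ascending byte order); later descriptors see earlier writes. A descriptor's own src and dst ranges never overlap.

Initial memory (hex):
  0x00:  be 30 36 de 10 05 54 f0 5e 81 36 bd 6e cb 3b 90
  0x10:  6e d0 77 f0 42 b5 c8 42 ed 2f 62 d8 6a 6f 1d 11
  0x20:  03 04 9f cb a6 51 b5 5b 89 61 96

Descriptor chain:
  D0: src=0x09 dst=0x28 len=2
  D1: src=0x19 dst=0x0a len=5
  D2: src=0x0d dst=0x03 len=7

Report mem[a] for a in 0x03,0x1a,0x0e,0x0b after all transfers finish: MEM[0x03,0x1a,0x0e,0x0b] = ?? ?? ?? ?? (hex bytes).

  after D0: wrote 2B at 0x28 = 8136
  after D1: wrote 5B at 0x0a = 2f62d86a6f
  after D2: wrote 7B at 0x03 = 6a6f906ed077f0
query mem[0x03]=0x6a, mem[0x1a]=0x62, mem[0x0e]=0x6f, mem[0x0b]=0x62

MEM[0x03,0x1a,0x0e,0x0b] = 6a 62 6f 62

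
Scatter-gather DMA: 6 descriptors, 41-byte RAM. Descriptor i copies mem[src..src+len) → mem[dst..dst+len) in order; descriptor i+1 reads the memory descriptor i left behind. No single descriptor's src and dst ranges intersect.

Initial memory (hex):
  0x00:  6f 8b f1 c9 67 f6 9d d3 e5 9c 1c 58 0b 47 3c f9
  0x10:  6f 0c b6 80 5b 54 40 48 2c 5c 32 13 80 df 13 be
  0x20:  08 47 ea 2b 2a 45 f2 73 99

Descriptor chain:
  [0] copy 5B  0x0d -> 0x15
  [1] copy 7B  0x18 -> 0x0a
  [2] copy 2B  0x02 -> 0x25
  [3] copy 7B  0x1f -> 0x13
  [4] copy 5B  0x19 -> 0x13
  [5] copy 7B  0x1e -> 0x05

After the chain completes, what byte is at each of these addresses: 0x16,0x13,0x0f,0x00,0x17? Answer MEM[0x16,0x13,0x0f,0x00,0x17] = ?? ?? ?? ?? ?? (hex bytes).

MEM[0x16,0x13,0x0f,0x00,0x17] = 80 f1 df 6f df

  after D0: wrote 5B at 0x15 = 473cf96f0c
  after D1: wrote 7B at 0x0a = 6f0c321380df13
  after D2: wrote 2B at 0x25 = f1c9
  after D3: wrote 7B at 0x13 = be0847ea2b2af1
  after D4: wrote 5B at 0x13 = f1321380df
  after D5: wrote 7B at 0x05 = 13be0847ea2b2a
query mem[0x16]=0x80, mem[0x13]=0xf1, mem[0x0f]=0xdf, mem[0x00]=0x6f, mem[0x17]=0xdf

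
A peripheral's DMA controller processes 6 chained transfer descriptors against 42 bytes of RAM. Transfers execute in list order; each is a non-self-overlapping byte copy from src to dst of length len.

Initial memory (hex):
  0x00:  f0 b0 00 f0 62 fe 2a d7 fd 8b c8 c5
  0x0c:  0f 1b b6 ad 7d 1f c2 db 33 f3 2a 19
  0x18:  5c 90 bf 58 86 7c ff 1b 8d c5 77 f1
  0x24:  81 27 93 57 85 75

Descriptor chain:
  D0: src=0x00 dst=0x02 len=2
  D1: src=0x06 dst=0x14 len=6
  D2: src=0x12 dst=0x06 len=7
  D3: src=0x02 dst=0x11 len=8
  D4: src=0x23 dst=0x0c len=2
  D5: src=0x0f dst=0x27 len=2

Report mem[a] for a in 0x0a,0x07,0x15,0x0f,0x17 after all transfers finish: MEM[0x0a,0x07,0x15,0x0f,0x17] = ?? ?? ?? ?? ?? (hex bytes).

MEM[0x0a,0x07,0x15,0x0f,0x17] = fd db c2 ad 2a

#0 dst[0x02+2] := {0xf0,0xb0}
#1 dst[0x14+6] := {0x2a,0xd7,0xfd,0x8b,0xc8,0xc5}
#2 dst[0x06+7] := {0xc2,0xdb,0x2a,0xd7,0xfd,0x8b,0xc8}
#3 dst[0x11+8] := {0xf0,0xb0,0x62,0xfe,0xc2,0xdb,0x2a,0xd7}
#4 dst[0x0c+2] := {0xf1,0x81}
#5 dst[0x27+2] := {0xad,0x7d}
query mem[0x0a]=0xfd, mem[0x07]=0xdb, mem[0x15]=0xc2, mem[0x0f]=0xad, mem[0x17]=0x2a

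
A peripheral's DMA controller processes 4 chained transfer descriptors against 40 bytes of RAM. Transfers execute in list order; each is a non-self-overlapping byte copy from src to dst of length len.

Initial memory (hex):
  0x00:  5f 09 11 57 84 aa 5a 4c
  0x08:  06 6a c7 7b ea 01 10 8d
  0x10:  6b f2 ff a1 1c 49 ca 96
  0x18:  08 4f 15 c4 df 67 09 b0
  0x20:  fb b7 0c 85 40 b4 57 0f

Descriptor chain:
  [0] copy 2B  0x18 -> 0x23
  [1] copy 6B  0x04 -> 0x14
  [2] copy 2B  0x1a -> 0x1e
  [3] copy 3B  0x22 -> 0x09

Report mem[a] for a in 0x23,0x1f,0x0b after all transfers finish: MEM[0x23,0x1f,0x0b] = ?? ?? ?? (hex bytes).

  after D0: wrote 2B at 0x23 = 084f
  after D1: wrote 6B at 0x14 = 84aa5a4c066a
  after D2: wrote 2B at 0x1e = 15c4
  after D3: wrote 3B at 0x09 = 0c084f
query mem[0x23]=0x08, mem[0x1f]=0xc4, mem[0x0b]=0x4f

MEM[0x23,0x1f,0x0b] = 08 c4 4f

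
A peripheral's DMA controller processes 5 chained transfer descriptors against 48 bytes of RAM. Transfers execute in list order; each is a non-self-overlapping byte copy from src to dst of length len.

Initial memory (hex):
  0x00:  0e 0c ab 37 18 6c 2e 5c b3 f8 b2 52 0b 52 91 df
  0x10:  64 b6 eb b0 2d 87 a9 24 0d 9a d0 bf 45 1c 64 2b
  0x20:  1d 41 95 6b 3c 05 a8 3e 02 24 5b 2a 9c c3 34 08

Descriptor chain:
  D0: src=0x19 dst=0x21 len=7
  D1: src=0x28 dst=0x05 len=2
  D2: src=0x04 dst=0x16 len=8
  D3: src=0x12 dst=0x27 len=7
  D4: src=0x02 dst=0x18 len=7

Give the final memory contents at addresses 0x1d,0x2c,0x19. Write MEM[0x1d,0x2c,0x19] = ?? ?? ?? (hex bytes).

D0: mem[0x21..0x27] <- [9a d0 bf 45 1c 64 2b]
D1: mem[0x05..0x06] <- [02 24]
D2: mem[0x16..0x1d] <- [18 02 24 5c b3 f8 b2 52]
D3: mem[0x27..0x2d] <- [eb b0 2d 87 18 02 24]
D4: mem[0x18..0x1e] <- [ab 37 18 02 24 5c b3]
query mem[0x1d]=0x5c, mem[0x2c]=0x02, mem[0x19]=0x37

MEM[0x1d,0x2c,0x19] = 5c 02 37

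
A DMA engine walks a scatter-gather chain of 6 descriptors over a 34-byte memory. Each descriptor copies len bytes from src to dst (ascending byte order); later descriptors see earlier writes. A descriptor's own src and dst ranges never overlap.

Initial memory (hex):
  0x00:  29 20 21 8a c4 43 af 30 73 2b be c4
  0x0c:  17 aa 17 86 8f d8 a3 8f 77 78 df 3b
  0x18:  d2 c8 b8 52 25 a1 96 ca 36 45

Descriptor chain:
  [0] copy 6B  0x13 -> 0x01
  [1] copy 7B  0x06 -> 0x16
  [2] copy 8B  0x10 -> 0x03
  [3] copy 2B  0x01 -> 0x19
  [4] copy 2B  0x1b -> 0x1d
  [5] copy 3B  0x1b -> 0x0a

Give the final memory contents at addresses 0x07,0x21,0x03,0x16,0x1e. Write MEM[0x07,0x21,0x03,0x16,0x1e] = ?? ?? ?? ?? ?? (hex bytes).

#0 dst[0x01+6] := {0x8f,0x77,0x78,0xdf,0x3b,0xd2}
#1 dst[0x16+7] := {0xd2,0x30,0x73,0x2b,0xbe,0xc4,0x17}
#2 dst[0x03+8] := {0x8f,0xd8,0xa3,0x8f,0x77,0x78,0xd2,0x30}
#3 dst[0x19+2] := {0x8f,0x77}
#4 dst[0x1d+2] := {0xc4,0x17}
#5 dst[0x0a+3] := {0xc4,0x17,0xc4}
query mem[0x07]=0x77, mem[0x21]=0x45, mem[0x03]=0x8f, mem[0x16]=0xd2, mem[0x1e]=0x17

MEM[0x07,0x21,0x03,0x16,0x1e] = 77 45 8f d2 17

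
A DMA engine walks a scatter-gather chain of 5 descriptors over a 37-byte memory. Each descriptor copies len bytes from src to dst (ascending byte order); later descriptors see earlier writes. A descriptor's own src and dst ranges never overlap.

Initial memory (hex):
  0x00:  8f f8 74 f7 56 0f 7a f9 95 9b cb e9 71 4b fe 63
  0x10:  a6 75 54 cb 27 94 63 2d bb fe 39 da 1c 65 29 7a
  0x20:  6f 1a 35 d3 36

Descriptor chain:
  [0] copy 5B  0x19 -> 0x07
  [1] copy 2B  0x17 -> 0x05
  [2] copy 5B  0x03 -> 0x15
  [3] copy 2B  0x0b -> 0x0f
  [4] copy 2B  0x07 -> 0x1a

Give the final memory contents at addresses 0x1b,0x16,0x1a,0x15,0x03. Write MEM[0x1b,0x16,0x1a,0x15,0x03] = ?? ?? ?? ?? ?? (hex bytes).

MEM[0x1b,0x16,0x1a,0x15,0x03] = 39 56 fe f7 f7

[0] 0x19->0x07 len=5 : fe 39 da 1c 65
[1] 0x17->0x05 len=2 : 2d bb
[2] 0x03->0x15 len=5 : f7 56 2d bb fe
[3] 0x0b->0x0f len=2 : 65 71
[4] 0x07->0x1a len=2 : fe 39
query mem[0x1b]=0x39, mem[0x16]=0x56, mem[0x1a]=0xfe, mem[0x15]=0xf7, mem[0x03]=0xf7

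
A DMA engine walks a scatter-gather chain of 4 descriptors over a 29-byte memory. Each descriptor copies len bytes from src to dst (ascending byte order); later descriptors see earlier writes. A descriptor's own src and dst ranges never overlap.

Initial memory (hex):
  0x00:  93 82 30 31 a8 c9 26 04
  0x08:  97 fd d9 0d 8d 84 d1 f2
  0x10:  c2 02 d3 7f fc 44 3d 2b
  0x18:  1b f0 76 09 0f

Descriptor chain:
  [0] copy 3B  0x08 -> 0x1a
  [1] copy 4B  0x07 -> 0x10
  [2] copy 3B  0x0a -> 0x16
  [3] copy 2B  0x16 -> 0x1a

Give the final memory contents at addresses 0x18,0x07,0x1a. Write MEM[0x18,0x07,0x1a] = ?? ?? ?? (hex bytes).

MEM[0x18,0x07,0x1a] = 8d 04 d9

D0: mem[0x1a..0x1c] <- [97 fd d9]
D1: mem[0x10..0x13] <- [04 97 fd d9]
D2: mem[0x16..0x18] <- [d9 0d 8d]
D3: mem[0x1a..0x1b] <- [d9 0d]
query mem[0x18]=0x8d, mem[0x07]=0x04, mem[0x1a]=0xd9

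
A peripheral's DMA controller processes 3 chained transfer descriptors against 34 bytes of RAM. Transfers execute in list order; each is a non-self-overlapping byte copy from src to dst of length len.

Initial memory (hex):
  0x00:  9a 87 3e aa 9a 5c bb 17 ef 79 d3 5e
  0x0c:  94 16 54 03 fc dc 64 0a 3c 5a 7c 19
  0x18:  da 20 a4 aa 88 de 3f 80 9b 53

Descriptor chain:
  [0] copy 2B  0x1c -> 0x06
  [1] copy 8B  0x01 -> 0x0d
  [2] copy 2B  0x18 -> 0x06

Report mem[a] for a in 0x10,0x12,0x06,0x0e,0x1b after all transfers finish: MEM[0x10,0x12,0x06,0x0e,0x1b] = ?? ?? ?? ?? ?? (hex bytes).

MEM[0x10,0x12,0x06,0x0e,0x1b] = 9a 88 da 3e aa

[0] 0x1c->0x06 len=2 : 88 de
[1] 0x01->0x0d len=8 : 87 3e aa 9a 5c 88 de ef
[2] 0x18->0x06 len=2 : da 20
query mem[0x10]=0x9a, mem[0x12]=0x88, mem[0x06]=0xda, mem[0x0e]=0x3e, mem[0x1b]=0xaa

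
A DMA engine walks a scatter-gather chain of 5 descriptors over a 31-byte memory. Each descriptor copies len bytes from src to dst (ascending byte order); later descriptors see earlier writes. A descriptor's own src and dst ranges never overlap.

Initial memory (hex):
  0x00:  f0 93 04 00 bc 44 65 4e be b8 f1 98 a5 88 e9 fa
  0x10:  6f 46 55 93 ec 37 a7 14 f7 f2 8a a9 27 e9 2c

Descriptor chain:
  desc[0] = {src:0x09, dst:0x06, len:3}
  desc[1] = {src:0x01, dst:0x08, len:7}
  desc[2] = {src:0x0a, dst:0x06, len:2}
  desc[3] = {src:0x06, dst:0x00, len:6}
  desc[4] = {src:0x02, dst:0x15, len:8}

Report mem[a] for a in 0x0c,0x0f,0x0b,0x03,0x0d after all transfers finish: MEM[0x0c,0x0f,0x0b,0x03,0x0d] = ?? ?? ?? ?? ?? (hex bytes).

[0] 0x09->0x06 len=3 : b8 f1 98
[1] 0x01->0x08 len=7 : 93 04 00 bc 44 b8 f1
[2] 0x0a->0x06 len=2 : 00 bc
[3] 0x06->0x00 len=6 : 00 bc 93 04 00 bc
[4] 0x02->0x15 len=8 : 93 04 00 bc 00 bc 93 04
query mem[0x0c]=0x44, mem[0x0f]=0xfa, mem[0x0b]=0xbc, mem[0x03]=0x04, mem[0x0d]=0xb8

MEM[0x0c,0x0f,0x0b,0x03,0x0d] = 44 fa bc 04 b8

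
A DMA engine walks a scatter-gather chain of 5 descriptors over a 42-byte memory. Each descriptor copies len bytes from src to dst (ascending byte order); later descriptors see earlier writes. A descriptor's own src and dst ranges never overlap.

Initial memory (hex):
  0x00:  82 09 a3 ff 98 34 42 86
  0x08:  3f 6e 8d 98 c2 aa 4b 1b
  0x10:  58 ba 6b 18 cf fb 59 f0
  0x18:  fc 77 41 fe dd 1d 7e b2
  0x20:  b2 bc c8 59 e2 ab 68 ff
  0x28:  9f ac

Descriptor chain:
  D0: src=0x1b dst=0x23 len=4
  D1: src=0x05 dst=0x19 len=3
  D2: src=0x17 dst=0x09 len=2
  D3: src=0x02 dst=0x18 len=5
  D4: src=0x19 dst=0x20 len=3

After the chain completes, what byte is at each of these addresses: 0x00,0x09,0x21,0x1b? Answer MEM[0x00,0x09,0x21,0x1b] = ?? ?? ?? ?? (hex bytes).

[0] 0x1b->0x23 len=4 : fe dd 1d 7e
[1] 0x05->0x19 len=3 : 34 42 86
[2] 0x17->0x09 len=2 : f0 fc
[3] 0x02->0x18 len=5 : a3 ff 98 34 42
[4] 0x19->0x20 len=3 : ff 98 34
query mem[0x00]=0x82, mem[0x09]=0xf0, mem[0x21]=0x98, mem[0x1b]=0x34

MEM[0x00,0x09,0x21,0x1b] = 82 f0 98 34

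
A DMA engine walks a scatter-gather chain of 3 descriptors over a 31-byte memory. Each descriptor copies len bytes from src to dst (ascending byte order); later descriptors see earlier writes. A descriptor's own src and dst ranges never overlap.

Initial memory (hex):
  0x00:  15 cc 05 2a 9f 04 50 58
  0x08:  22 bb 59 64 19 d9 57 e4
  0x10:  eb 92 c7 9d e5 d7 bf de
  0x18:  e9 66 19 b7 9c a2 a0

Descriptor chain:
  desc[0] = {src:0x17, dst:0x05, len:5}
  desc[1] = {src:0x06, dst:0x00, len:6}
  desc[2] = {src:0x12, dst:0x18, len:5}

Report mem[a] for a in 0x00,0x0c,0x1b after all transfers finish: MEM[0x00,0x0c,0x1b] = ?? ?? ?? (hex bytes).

[0] 0x17->0x05 len=5 : de e9 66 19 b7
[1] 0x06->0x00 len=6 : e9 66 19 b7 59 64
[2] 0x12->0x18 len=5 : c7 9d e5 d7 bf
query mem[0x00]=0xe9, mem[0x0c]=0x19, mem[0x1b]=0xd7

MEM[0x00,0x0c,0x1b] = e9 19 d7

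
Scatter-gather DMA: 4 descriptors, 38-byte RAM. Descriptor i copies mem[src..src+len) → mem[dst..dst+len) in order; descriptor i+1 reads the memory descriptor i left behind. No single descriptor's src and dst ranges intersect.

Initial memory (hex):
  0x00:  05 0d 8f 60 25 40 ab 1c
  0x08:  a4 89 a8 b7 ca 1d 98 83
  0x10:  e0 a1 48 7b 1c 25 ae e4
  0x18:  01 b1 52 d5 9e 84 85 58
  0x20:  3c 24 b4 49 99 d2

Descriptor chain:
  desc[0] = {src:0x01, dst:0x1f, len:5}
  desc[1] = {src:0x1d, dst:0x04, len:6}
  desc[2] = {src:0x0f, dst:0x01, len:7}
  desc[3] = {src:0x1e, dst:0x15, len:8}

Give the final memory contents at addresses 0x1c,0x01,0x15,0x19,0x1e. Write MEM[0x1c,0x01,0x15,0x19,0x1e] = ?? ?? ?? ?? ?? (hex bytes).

#0 dst[0x1f+5] := {0x0d,0x8f,0x60,0x25,0x40}
#1 dst[0x04+6] := {0x84,0x85,0x0d,0x8f,0x60,0x25}
#2 dst[0x01+7] := {0x83,0xe0,0xa1,0x48,0x7b,0x1c,0x25}
#3 dst[0x15+8] := {0x85,0x0d,0x8f,0x60,0x25,0x40,0x99,0xd2}
query mem[0x1c]=0xd2, mem[0x01]=0x83, mem[0x15]=0x85, mem[0x19]=0x25, mem[0x1e]=0x85

MEM[0x1c,0x01,0x15,0x19,0x1e] = d2 83 85 25 85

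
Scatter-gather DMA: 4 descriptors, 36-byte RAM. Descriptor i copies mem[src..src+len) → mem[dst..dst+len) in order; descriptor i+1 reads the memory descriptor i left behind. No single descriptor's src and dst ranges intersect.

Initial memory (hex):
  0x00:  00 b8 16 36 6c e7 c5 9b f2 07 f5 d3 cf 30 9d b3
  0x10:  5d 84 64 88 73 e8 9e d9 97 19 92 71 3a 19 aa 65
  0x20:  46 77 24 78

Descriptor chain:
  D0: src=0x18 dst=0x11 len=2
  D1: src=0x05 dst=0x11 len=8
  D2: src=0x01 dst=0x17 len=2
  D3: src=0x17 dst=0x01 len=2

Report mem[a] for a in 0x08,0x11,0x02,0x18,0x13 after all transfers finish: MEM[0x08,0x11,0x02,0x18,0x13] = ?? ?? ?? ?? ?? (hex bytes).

MEM[0x08,0x11,0x02,0x18,0x13] = f2 e7 16 16 9b

[0] 0x18->0x11 len=2 : 97 19
[1] 0x05->0x11 len=8 : e7 c5 9b f2 07 f5 d3 cf
[2] 0x01->0x17 len=2 : b8 16
[3] 0x17->0x01 len=2 : b8 16
query mem[0x08]=0xf2, mem[0x11]=0xe7, mem[0x02]=0x16, mem[0x18]=0x16, mem[0x13]=0x9b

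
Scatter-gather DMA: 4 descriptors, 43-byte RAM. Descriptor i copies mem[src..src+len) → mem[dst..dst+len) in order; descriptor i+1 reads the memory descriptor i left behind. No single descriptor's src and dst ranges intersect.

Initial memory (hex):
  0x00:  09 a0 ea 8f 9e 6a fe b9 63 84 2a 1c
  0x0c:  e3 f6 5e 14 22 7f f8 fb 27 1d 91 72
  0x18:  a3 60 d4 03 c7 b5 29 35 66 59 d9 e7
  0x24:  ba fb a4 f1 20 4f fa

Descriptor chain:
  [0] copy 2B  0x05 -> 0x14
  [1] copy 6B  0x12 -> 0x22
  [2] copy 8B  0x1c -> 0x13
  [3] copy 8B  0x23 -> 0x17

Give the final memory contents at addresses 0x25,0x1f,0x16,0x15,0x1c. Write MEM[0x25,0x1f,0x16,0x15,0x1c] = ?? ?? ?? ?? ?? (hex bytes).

[0] 0x05->0x14 len=2 : 6a fe
[1] 0x12->0x22 len=6 : f8 fb 6a fe 91 72
[2] 0x1c->0x13 len=8 : c7 b5 29 35 66 59 f8 fb
[3] 0x23->0x17 len=8 : fb 6a fe 91 72 20 4f fa
query mem[0x25]=0xfe, mem[0x1f]=0x35, mem[0x16]=0x35, mem[0x15]=0x29, mem[0x1c]=0x20

MEM[0x25,0x1f,0x16,0x15,0x1c] = fe 35 35 29 20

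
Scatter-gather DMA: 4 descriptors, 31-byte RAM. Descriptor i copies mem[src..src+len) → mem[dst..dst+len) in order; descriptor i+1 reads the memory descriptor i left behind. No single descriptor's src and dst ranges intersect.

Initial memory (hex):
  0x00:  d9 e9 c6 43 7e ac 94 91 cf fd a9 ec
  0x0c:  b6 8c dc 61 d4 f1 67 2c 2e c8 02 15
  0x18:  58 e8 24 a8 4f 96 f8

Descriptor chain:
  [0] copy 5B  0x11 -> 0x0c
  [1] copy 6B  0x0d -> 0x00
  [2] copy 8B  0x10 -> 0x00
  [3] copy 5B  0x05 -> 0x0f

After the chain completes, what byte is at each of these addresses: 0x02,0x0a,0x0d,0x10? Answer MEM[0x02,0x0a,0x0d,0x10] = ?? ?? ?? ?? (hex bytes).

#0 dst[0x0c+5] := {0xf1,0x67,0x2c,0x2e,0xc8}
#1 dst[0x00+6] := {0x67,0x2c,0x2e,0xc8,0xf1,0x67}
#2 dst[0x00+8] := {0xc8,0xf1,0x67,0x2c,0x2e,0xc8,0x02,0x15}
#3 dst[0x0f+5] := {0xc8,0x02,0x15,0xcf,0xfd}
query mem[0x02]=0x67, mem[0x0a]=0xa9, mem[0x0d]=0x67, mem[0x10]=0x02

MEM[0x02,0x0a,0x0d,0x10] = 67 a9 67 02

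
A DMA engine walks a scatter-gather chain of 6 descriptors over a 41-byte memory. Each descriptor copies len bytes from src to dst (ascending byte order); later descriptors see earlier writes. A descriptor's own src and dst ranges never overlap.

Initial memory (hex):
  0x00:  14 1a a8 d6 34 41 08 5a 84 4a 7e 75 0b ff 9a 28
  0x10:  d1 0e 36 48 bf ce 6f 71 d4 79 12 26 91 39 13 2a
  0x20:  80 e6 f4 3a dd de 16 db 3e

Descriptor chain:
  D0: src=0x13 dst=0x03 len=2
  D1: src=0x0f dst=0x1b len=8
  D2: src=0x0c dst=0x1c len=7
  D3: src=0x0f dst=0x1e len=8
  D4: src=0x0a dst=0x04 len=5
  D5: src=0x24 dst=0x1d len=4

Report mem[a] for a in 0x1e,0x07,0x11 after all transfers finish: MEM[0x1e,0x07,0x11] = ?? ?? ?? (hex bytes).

  after D0: wrote 2B at 0x03 = 48bf
  after D1: wrote 8B at 0x1b = 28d10e3648bfce6f
  after D2: wrote 7B at 0x1c = 0bff9a28d10e36
  after D3: wrote 8B at 0x1e = 28d10e3648bfce6f
  after D4: wrote 5B at 0x04 = 7e750bff9a
  after D5: wrote 4B at 0x1d = ce6f16db
query mem[0x1e]=0x6f, mem[0x07]=0xff, mem[0x11]=0x0e

MEM[0x1e,0x07,0x11] = 6f ff 0e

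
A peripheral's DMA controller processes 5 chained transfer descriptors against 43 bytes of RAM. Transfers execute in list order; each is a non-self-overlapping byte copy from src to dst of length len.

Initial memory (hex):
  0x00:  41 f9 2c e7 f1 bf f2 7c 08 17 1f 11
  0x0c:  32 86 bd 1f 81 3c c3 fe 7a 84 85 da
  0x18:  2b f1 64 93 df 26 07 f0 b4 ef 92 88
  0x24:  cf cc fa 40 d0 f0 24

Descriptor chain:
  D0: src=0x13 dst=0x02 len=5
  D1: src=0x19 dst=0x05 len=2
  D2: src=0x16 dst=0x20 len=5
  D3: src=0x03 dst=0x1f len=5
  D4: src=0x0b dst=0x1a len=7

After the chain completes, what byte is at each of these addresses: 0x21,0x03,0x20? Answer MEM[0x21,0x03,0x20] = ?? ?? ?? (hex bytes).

MEM[0x21,0x03,0x20] = f1 7a 3c

  after D0: wrote 5B at 0x02 = fe7a8485da
  after D1: wrote 2B at 0x05 = f164
  after D2: wrote 5B at 0x20 = 85da2bf164
  after D3: wrote 5B at 0x1f = 7a84f1647c
  after D4: wrote 7B at 0x1a = 113286bd1f813c
query mem[0x21]=0xf1, mem[0x03]=0x7a, mem[0x20]=0x3c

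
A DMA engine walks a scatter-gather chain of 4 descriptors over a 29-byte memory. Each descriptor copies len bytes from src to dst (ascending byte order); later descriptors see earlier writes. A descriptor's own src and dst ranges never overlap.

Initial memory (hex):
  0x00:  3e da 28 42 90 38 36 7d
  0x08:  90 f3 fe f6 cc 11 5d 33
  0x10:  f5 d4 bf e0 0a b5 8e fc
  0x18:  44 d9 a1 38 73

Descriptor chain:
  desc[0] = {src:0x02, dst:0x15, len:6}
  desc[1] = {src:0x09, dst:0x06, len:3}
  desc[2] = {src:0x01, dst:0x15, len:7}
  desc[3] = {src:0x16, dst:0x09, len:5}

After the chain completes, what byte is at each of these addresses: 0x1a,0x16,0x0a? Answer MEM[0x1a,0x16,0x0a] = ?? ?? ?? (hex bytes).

D0: mem[0x15..0x1a] <- [28 42 90 38 36 7d]
D1: mem[0x06..0x08] <- [f3 fe f6]
D2: mem[0x15..0x1b] <- [da 28 42 90 38 f3 fe]
D3: mem[0x09..0x0d] <- [28 42 90 38 f3]
query mem[0x1a]=0xf3, mem[0x16]=0x28, mem[0x0a]=0x42

MEM[0x1a,0x16,0x0a] = f3 28 42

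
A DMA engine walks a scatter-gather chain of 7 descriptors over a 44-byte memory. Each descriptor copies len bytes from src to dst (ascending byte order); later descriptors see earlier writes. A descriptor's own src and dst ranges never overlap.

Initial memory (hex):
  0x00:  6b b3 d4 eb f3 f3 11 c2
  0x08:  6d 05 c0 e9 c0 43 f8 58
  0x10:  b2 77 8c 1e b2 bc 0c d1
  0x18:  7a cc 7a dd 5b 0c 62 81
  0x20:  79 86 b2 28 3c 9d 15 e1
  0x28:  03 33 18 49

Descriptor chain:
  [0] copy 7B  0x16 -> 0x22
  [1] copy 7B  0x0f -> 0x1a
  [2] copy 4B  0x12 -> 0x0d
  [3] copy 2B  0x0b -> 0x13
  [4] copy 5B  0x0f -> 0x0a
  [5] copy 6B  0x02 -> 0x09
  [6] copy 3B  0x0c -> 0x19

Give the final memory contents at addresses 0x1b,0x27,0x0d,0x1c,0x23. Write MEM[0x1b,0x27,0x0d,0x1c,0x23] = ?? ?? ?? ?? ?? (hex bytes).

MEM[0x1b,0x27,0x0d,0x1c,0x23] = c2 dd 11 77 d1

#0 dst[0x22+7] := {0x0c,0xd1,0x7a,0xcc,0x7a,0xdd,0x5b}
#1 dst[0x1a+7] := {0x58,0xb2,0x77,0x8c,0x1e,0xb2,0xbc}
#2 dst[0x0d+4] := {0x8c,0x1e,0xb2,0xbc}
#3 dst[0x13+2] := {0xe9,0xc0}
#4 dst[0x0a+5] := {0xb2,0xbc,0x77,0x8c,0xe9}
#5 dst[0x09+6] := {0xd4,0xeb,0xf3,0xf3,0x11,0xc2}
#6 dst[0x19+3] := {0xf3,0x11,0xc2}
query mem[0x1b]=0xc2, mem[0x27]=0xdd, mem[0x0d]=0x11, mem[0x1c]=0x77, mem[0x23]=0xd1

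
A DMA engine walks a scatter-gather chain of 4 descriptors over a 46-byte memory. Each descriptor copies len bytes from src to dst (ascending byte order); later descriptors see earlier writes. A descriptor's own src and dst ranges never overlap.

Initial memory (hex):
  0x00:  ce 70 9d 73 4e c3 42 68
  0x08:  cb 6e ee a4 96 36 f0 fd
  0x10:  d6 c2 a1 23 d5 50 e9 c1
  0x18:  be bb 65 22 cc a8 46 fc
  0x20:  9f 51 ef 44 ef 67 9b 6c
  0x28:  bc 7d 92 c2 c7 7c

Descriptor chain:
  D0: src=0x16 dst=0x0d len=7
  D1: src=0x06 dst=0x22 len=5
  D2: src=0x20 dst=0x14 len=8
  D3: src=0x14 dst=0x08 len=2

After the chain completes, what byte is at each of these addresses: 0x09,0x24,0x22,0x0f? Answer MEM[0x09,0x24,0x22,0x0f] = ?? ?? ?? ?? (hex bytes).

[0] 0x16->0x0d len=7 : e9 c1 be bb 65 22 cc
[1] 0x06->0x22 len=5 : 42 68 cb 6e ee
[2] 0x20->0x14 len=8 : 9f 51 42 68 cb 6e ee 6c
[3] 0x14->0x08 len=2 : 9f 51
query mem[0x09]=0x51, mem[0x24]=0xcb, mem[0x22]=0x42, mem[0x0f]=0xbe

MEM[0x09,0x24,0x22,0x0f] = 51 cb 42 be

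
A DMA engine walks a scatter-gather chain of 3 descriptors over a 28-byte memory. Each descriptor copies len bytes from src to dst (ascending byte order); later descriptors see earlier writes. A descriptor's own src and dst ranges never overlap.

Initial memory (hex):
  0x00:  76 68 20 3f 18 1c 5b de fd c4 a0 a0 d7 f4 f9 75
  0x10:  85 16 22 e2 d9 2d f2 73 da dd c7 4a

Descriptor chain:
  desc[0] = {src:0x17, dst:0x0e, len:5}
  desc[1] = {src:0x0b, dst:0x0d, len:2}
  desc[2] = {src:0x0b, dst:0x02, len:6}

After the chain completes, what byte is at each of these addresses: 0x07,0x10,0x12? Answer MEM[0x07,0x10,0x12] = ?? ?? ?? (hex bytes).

MEM[0x07,0x10,0x12] = dd dd 4a

D0: mem[0x0e..0x12] <- [73 da dd c7 4a]
D1: mem[0x0d..0x0e] <- [a0 d7]
D2: mem[0x02..0x07] <- [a0 d7 a0 d7 da dd]
query mem[0x07]=0xdd, mem[0x10]=0xdd, mem[0x12]=0x4a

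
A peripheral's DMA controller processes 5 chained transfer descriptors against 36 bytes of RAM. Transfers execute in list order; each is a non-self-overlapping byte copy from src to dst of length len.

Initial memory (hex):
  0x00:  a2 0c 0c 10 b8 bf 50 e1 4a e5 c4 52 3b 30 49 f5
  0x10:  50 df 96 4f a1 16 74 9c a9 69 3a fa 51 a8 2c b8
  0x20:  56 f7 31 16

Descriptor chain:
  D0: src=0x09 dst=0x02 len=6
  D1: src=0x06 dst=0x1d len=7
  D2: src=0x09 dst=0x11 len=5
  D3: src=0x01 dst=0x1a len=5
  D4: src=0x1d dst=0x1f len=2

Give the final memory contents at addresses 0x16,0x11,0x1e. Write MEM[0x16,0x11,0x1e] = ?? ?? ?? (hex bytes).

MEM[0x16,0x11,0x1e] = 74 e5 3b

D0: mem[0x02..0x07] <- [e5 c4 52 3b 30 49]
D1: mem[0x1d..0x23] <- [30 49 4a e5 c4 52 3b]
D2: mem[0x11..0x15] <- [e5 c4 52 3b 30]
D3: mem[0x1a..0x1e] <- [0c e5 c4 52 3b]
D4: mem[0x1f..0x20] <- [52 3b]
query mem[0x16]=0x74, mem[0x11]=0xe5, mem[0x1e]=0x3b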